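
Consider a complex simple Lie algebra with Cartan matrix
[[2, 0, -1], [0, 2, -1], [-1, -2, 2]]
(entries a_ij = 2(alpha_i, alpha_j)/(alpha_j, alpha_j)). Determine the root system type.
B3

The matrix has rank 3 with 2's on the diagonal. Reading the off-diagonal entries as Dynkin edges (a single edge where a_ij = a_ji = -1; a double or triple edge where a_ij * a_ji = 2 or 3), the diagram is a chain of 3 nodes with a double edge at one end; the terminal node there is the unique short simple root (B_3). One simple-root ordering that puts it in standard form is (alpha_1, alpha_3, alpha_2). So the algebra is type B_3, i.e. so(7).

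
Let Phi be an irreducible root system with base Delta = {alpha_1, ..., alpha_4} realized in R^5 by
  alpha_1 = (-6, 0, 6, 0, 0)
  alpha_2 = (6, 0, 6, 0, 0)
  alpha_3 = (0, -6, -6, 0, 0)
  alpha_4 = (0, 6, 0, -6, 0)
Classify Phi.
type D_4

Compute the Cartan integers a_ij = 2(alpha_i, alpha_j)/(alpha_j, alpha_j); the resulting 4x4 Cartan matrix is
[[2, 0, -1, 0], [0, 2, -1, 0], [-1, -1, 2, -1], [0, 0, -1, 2]].
All simple roots have the same length, so the diagram is simply laced. The associated Dynkin diagram is a chain of 2 nodes with a fork of two nodes at one end (D_4), so the type is D_4 (the algebra so(8)).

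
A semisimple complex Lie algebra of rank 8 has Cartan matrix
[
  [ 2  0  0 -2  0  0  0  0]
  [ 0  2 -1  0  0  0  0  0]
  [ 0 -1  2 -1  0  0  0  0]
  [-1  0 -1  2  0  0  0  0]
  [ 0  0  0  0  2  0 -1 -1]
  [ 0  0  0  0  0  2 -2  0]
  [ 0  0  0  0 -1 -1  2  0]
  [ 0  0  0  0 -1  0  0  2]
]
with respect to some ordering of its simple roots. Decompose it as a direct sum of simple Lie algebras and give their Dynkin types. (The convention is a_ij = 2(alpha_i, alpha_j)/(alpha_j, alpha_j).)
C4 + C4

The diagram associated to this matrix has two connected components: the simple roots {alpha_5, alpha_6, alpha_7, alpha_8} form a chain of 4 nodes with a double edge at one end; the terminal node there is the unique long simple root (C_4), and {alpha_1, alpha_2, alpha_3, alpha_4} form a chain of 4 nodes with a double edge at one end; the terminal node there is the unique long simple root (C_4). A semisimple Lie algebra decomposes uniquely as the direct sum of simple ideals, one per connected component of its Dynkin diagram, so g ≅ C_4 ⊕ C_4 (dimension 36 + 36 = 72).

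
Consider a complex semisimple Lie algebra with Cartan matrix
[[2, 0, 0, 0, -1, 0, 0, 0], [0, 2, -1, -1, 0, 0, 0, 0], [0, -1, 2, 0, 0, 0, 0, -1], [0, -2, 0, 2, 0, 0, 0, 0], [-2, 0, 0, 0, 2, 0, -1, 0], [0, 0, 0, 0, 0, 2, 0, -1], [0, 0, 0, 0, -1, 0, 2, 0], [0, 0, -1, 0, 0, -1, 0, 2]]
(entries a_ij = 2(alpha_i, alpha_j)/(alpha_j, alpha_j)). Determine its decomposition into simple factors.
B_3 + C_5

The diagram associated to this matrix has two connected components: the simple roots {alpha_1, alpha_5, alpha_7} form a chain of 3 nodes with a double edge at one end; the terminal node there is the unique short simple root (B_3), and {alpha_2, alpha_3, alpha_4, alpha_6, alpha_8} form a chain of 5 nodes with a double edge at one end; the terminal node there is the unique long simple root (C_5). A semisimple Lie algebra decomposes uniquely as the direct sum of simple ideals, one per connected component of its Dynkin diagram, so g ≅ B_3 ⊕ C_5 (dimension 21 + 55 = 76).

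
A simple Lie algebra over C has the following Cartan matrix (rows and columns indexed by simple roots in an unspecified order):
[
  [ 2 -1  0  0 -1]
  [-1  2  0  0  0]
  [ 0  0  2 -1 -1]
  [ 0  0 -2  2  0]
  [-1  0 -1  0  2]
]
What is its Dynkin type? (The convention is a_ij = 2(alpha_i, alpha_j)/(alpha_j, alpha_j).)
C_5

The matrix has rank 5 with 2's on the diagonal. Reading the off-diagonal entries as Dynkin edges (a single edge where a_ij = a_ji = -1; a double or triple edge where a_ij * a_ji = 2 or 3), the diagram is a chain of 5 nodes with a double edge at one end; the terminal node there is the unique long simple root (C_5). One simple-root ordering that puts it in standard form is (alpha_2, alpha_1, alpha_5, alpha_3, alpha_4). So the algebra is type C_5, i.e. sp(10).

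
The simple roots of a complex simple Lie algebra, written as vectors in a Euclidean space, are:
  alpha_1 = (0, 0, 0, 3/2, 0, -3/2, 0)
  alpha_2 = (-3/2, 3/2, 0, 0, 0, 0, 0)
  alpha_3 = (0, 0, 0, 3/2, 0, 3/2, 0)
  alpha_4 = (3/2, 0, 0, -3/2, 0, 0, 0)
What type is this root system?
Compute the Cartan integers a_ij = 2(alpha_i, alpha_j)/(alpha_j, alpha_j); the resulting 4x4 Cartan matrix is
[[2, 0, 0, -1], [0, 2, 0, -1], [0, 0, 2, -1], [-1, -1, -1, 2]].
All simple roots have the same length, so the diagram is simply laced. The associated Dynkin diagram is a chain of 2 nodes with a fork of two nodes at one end (D_4), so the type is D_4 (the algebra so(8)).

D_4 (so(8))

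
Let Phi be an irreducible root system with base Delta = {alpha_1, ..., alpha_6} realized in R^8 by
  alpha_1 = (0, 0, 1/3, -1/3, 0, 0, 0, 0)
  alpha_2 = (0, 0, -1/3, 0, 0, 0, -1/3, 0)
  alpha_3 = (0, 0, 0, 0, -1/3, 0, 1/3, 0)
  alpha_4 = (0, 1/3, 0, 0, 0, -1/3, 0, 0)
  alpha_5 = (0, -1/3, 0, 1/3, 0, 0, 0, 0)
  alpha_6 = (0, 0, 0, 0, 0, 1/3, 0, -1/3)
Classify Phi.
Compute the Cartan integers a_ij = 2(alpha_i, alpha_j)/(alpha_j, alpha_j); the resulting 6x6 Cartan matrix is
[[2, -1, 0, 0, -1, 0], [-1, 2, -1, 0, 0, 0], [0, -1, 2, 0, 0, 0], [0, 0, 0, 2, -1, -1], [-1, 0, 0, -1, 2, 0], [0, 0, 0, -1, 0, 2]].
All simple roots have the same length, so the diagram is simply laced. The associated Dynkin diagram is a chain of 6 nodes with single edges (A_6), so the type is A_6 (the algebra sl(7)).

A_6 (sl(7))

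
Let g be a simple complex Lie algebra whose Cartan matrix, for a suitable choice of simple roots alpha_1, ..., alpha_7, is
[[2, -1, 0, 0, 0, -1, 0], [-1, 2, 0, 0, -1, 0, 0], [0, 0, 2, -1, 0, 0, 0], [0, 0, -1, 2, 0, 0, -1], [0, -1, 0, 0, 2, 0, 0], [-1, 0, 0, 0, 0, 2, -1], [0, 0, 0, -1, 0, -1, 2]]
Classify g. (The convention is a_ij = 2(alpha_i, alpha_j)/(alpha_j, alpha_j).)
type A_7

The matrix has rank 7 with 2's on the diagonal. Reading the off-diagonal entries as Dynkin edges (a single edge where a_ij = a_ji = -1; a double or triple edge where a_ij * a_ji = 2 or 3), the diagram is a chain of 7 nodes with single edges (A_7). One simple-root ordering that puts it in standard form is (alpha_5, alpha_2, alpha_1, alpha_6, alpha_7, alpha_4, alpha_3). So the algebra is type A_7, i.e. sl(8).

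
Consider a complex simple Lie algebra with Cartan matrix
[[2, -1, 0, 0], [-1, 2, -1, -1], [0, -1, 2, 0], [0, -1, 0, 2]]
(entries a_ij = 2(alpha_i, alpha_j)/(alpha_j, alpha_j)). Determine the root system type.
type D_4

The matrix has rank 4 with 2's on the diagonal. Reading the off-diagonal entries as Dynkin edges (a single edge where a_ij = a_ji = -1; a double or triple edge where a_ij * a_ji = 2 or 3), the diagram is a chain of 2 nodes with a fork of two nodes at one end (D_4). One simple-root ordering that puts it in standard form is (alpha_3, alpha_2, alpha_1, alpha_4). So the algebra is type D_4, i.e. so(8).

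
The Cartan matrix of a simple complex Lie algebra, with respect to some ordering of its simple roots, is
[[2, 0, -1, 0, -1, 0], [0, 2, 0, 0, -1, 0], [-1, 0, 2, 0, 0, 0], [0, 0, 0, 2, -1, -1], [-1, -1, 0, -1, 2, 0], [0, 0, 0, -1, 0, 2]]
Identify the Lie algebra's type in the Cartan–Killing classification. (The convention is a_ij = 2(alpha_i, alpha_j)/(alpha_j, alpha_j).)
The matrix has rank 6 with 2's on the diagonal. Reading the off-diagonal entries as Dynkin edges (a single edge where a_ij = a_ji = -1; a double or triple edge where a_ij * a_ji = 2 or 3), the diagram is a chain of 5 nodes with one extra node attached to the third node from one end (E_6). One simple-root ordering that puts it in standard form is (alpha_3, alpha_2, alpha_1, alpha_5, alpha_4, alpha_6). So the algebra is type E_6.

E_6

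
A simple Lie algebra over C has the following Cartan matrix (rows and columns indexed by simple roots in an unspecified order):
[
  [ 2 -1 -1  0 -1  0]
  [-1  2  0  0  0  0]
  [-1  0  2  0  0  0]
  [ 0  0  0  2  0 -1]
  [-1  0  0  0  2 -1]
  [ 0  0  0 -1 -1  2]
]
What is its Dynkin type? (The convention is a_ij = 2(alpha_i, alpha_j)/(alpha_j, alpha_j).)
The matrix has rank 6 with 2's on the diagonal. Reading the off-diagonal entries as Dynkin edges (a single edge where a_ij = a_ji = -1; a double or triple edge where a_ij * a_ji = 2 or 3), the diagram is a chain of 4 nodes with a fork of two nodes at one end (D_6). One simple-root ordering that puts it in standard form is (alpha_4, alpha_6, alpha_5, alpha_1, alpha_3, alpha_2). So the algebra is type D_6, i.e. so(12).

D6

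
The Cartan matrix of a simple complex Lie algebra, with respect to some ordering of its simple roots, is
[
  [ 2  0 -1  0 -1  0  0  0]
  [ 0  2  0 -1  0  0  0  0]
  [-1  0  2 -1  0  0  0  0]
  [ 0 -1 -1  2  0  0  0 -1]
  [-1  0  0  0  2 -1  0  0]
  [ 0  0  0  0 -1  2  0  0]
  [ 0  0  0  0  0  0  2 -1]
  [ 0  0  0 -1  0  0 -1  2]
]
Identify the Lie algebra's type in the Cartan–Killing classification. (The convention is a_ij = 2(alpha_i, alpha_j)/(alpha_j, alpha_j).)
E_8

The matrix has rank 8 with 2's on the diagonal. Reading the off-diagonal entries as Dynkin edges (a single edge where a_ij = a_ji = -1; a double or triple edge where a_ij * a_ji = 2 or 3), the diagram is a chain of 7 nodes with one extra node attached to the third node from one end (E_8). One simple-root ordering that puts it in standard form is (alpha_7, alpha_2, alpha_8, alpha_4, alpha_3, alpha_1, alpha_5, alpha_6). So the algebra is type E_8.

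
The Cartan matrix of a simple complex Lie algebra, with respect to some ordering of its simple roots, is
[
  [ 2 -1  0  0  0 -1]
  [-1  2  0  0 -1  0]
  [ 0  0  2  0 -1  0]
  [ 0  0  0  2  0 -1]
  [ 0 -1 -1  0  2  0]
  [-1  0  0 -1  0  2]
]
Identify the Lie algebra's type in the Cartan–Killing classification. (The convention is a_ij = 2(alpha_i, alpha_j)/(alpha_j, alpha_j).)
A6

The matrix has rank 6 with 2's on the diagonal. Reading the off-diagonal entries as Dynkin edges (a single edge where a_ij = a_ji = -1; a double or triple edge where a_ij * a_ji = 2 or 3), the diagram is a chain of 6 nodes with single edges (A_6). One simple-root ordering that puts it in standard form is (alpha_4, alpha_6, alpha_1, alpha_2, alpha_5, alpha_3). So the algebra is type A_6, i.e. sl(7).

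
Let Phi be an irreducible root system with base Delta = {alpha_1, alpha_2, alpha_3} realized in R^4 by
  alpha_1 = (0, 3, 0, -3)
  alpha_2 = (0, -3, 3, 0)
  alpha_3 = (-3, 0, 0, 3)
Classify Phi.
Compute the Cartan integers a_ij = 2(alpha_i, alpha_j)/(alpha_j, alpha_j); the resulting 3x3 Cartan matrix is
[[2, -1, -1], [-1, 2, 0], [-1, 0, 2]].
All simple roots have the same length, so the diagram is simply laced. The associated Dynkin diagram is a chain of 3 nodes with single edges (A_3), so the type is A_3 (the algebra sl(4)).

A_3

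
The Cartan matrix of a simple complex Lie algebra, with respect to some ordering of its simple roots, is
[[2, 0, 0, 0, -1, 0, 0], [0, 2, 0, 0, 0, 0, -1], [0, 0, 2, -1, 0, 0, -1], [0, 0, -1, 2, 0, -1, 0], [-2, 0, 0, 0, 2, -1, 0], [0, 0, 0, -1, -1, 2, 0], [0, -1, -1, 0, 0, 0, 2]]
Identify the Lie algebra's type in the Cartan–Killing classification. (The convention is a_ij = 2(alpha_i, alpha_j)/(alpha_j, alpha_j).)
type B_7

The matrix has rank 7 with 2's on the diagonal. Reading the off-diagonal entries as Dynkin edges (a single edge where a_ij = a_ji = -1; a double or triple edge where a_ij * a_ji = 2 or 3), the diagram is a chain of 7 nodes with a double edge at one end; the terminal node there is the unique short simple root (B_7). One simple-root ordering that puts it in standard form is (alpha_2, alpha_7, alpha_3, alpha_4, alpha_6, alpha_5, alpha_1). So the algebra is type B_7, i.e. so(15).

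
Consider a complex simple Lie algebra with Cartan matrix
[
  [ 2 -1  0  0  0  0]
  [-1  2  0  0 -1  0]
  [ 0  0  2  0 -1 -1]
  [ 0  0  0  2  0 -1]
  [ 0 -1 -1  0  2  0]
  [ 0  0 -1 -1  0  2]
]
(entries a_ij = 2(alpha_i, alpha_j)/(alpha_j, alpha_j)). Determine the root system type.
type A_6

The matrix has rank 6 with 2's on the diagonal. Reading the off-diagonal entries as Dynkin edges (a single edge where a_ij = a_ji = -1; a double or triple edge where a_ij * a_ji = 2 or 3), the diagram is a chain of 6 nodes with single edges (A_6). One simple-root ordering that puts it in standard form is (alpha_1, alpha_2, alpha_5, alpha_3, alpha_6, alpha_4). So the algebra is type A_6, i.e. sl(7).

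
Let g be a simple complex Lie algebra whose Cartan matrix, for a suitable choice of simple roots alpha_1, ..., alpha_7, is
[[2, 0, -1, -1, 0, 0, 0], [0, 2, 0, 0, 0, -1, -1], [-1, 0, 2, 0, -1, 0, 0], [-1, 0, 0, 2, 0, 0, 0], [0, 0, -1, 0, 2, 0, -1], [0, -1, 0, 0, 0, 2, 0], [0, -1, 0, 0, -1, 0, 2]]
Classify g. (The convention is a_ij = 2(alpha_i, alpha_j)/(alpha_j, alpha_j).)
The matrix has rank 7 with 2's on the diagonal. Reading the off-diagonal entries as Dynkin edges (a single edge where a_ij = a_ji = -1; a double or triple edge where a_ij * a_ji = 2 or 3), the diagram is a chain of 7 nodes with single edges (A_7). One simple-root ordering that puts it in standard form is (alpha_6, alpha_2, alpha_7, alpha_5, alpha_3, alpha_1, alpha_4). So the algebra is type A_7, i.e. sl(8).

A_7 (sl(8))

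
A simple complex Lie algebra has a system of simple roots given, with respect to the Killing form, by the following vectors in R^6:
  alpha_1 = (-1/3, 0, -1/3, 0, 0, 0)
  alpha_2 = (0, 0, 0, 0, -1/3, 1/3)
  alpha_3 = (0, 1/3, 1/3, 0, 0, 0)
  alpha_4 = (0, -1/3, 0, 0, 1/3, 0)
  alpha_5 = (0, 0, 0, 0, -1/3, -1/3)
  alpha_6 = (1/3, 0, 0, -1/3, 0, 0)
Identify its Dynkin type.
D_6 (so(12))

Compute the Cartan integers a_ij = 2(alpha_i, alpha_j)/(alpha_j, alpha_j); the resulting 6x6 Cartan matrix is
[[2, 0, -1, 0, 0, -1], [0, 2, 0, -1, 0, 0], [-1, 0, 2, -1, 0, 0], [0, -1, -1, 2, -1, 0], [0, 0, 0, -1, 2, 0], [-1, 0, 0, 0, 0, 2]].
All simple roots have the same length, so the diagram is simply laced. The associated Dynkin diagram is a chain of 4 nodes with a fork of two nodes at one end (D_6), so the type is D_6 (the algebra so(12)).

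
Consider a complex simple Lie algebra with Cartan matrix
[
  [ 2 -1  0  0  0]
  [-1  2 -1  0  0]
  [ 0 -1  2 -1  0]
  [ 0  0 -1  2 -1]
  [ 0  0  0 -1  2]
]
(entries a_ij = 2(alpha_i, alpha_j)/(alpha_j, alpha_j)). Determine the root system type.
type A_5

The matrix has rank 5 with 2's on the diagonal. Reading the off-diagonal entries as Dynkin edges (a single edge where a_ij = a_ji = -1; a double or triple edge where a_ij * a_ji = 2 or 3), the diagram is a chain of 5 nodes with single edges (A_5). One simple-root ordering that puts it in standard form is (alpha_5, alpha_4, alpha_3, alpha_2, alpha_1). So the algebra is type A_5, i.e. sl(6).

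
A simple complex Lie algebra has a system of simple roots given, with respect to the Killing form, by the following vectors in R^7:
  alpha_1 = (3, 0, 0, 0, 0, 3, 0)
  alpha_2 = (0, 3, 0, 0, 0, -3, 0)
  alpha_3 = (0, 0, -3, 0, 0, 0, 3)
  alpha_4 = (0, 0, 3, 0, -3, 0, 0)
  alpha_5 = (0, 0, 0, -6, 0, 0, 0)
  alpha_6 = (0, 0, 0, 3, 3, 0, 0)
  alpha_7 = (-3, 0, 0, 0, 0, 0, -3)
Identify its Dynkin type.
Compute the Cartan integers a_ij = 2(alpha_i, alpha_j)/(alpha_j, alpha_j); the resulting 7x7 Cartan matrix is
[[2, -1, 0, 0, 0, 0, -1], [-1, 2, 0, 0, 0, 0, 0], [0, 0, 2, -1, 0, 0, -1], [0, 0, -1, 2, 0, -1, 0], [0, 0, 0, 0, 2, -2, 0], [0, 0, 0, -1, -1, 2, 0], [-1, 0, -1, 0, 0, 0, 2]].
The roots have two lengths (squared-length ratio 2:1); the short ones are alpha_{1,2,3,4,6,7}. The associated Dynkin diagram is a chain of 7 nodes with a double edge at one end; the terminal node there is the unique long simple root (C_7), so the type is C_7 (the algebra sp(14)).

C7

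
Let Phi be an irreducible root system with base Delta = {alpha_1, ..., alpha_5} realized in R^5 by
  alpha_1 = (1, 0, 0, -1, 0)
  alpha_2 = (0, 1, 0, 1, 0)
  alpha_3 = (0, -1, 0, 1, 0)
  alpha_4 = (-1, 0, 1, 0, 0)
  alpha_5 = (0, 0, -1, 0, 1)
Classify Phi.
Compute the Cartan integers a_ij = 2(alpha_i, alpha_j)/(alpha_j, alpha_j); the resulting 5x5 Cartan matrix is
[[2, -1, -1, -1, 0], [-1, 2, 0, 0, 0], [-1, 0, 2, 0, 0], [-1, 0, 0, 2, -1], [0, 0, 0, -1, 2]].
All simple roots have the same length, so the diagram is simply laced. The associated Dynkin diagram is a chain of 3 nodes with a fork of two nodes at one end (D_5), so the type is D_5 (the algebra so(10)).

type D_5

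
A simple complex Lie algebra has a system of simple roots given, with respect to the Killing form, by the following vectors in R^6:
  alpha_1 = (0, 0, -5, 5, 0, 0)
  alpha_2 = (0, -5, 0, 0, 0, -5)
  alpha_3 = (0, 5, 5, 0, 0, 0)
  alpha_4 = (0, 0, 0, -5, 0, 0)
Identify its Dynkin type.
B4

Compute the Cartan integers a_ij = 2(alpha_i, alpha_j)/(alpha_j, alpha_j); the resulting 4x4 Cartan matrix is
[[2, 0, -1, -2], [0, 2, -1, 0], [-1, -1, 2, 0], [-1, 0, 0, 2]].
The roots have two lengths (squared-length ratio 2:1); the short ones are alpha_{4}. The associated Dynkin diagram is a chain of 4 nodes with a double edge at one end; the terminal node there is the unique short simple root (B_4), so the type is B_4 (the algebra so(9)).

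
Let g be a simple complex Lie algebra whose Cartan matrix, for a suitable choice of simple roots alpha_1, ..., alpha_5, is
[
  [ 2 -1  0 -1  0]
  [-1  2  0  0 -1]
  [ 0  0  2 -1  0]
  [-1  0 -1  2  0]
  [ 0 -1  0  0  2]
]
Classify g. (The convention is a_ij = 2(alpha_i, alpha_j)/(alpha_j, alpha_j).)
A5

The matrix has rank 5 with 2's on the diagonal. Reading the off-diagonal entries as Dynkin edges (a single edge where a_ij = a_ji = -1; a double or triple edge where a_ij * a_ji = 2 or 3), the diagram is a chain of 5 nodes with single edges (A_5). One simple-root ordering that puts it in standard form is (alpha_3, alpha_4, alpha_1, alpha_2, alpha_5). So the algebra is type A_5, i.e. sl(6).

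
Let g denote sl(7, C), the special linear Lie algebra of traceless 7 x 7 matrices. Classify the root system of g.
A_6 (sl(7))

This is sl(7), which has dimension 7^2 - 1 = 48 and rank 7 - 1 = 6 (a Cartan subalgebra is the diagonal traceless matrices). In the classification of classical Lie algebras, the special linear algebra sl(n+1) has type A_n; here n = 6, so the Dynkin diagram is a chain of 6 nodes with single edges (A_6). Hence the type is A_6.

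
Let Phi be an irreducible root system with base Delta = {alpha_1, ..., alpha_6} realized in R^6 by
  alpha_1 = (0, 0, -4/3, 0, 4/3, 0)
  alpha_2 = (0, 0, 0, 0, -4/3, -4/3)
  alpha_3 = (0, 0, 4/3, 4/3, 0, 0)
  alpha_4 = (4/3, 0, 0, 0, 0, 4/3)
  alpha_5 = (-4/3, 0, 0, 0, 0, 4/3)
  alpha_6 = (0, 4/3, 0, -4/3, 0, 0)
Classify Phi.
Compute the Cartan integers a_ij = 2(alpha_i, alpha_j)/(alpha_j, alpha_j); the resulting 6x6 Cartan matrix is
[[2, -1, -1, 0, 0, 0], [-1, 2, 0, -1, -1, 0], [-1, 0, 2, 0, 0, -1], [0, -1, 0, 2, 0, 0], [0, -1, 0, 0, 2, 0], [0, 0, -1, 0, 0, 2]].
All simple roots have the same length, so the diagram is simply laced. The associated Dynkin diagram is a chain of 4 nodes with a fork of two nodes at one end (D_6), so the type is D_6 (the algebra so(12)).

D_6 (so(12))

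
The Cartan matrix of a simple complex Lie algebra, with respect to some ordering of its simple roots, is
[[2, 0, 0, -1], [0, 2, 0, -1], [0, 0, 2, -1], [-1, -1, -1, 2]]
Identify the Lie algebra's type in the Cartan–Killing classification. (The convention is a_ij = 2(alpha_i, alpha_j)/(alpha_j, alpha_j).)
The matrix has rank 4 with 2's on the diagonal. Reading the off-diagonal entries as Dynkin edges (a single edge where a_ij = a_ji = -1; a double or triple edge where a_ij * a_ji = 2 or 3), the diagram is a chain of 2 nodes with a fork of two nodes at one end (D_4). One simple-root ordering that puts it in standard form is (alpha_3, alpha_4, alpha_1, alpha_2). So the algebra is type D_4, i.e. so(8).

D_4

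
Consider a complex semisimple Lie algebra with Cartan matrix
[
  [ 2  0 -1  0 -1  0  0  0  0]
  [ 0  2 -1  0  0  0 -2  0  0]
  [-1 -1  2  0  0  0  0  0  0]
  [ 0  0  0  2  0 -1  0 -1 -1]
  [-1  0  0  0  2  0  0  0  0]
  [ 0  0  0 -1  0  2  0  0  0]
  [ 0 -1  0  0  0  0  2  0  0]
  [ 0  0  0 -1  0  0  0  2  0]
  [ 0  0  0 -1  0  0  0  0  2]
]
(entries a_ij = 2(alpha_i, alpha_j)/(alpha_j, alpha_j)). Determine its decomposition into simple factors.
The diagram associated to this matrix has two connected components: the simple roots {alpha_1, alpha_2, alpha_3, alpha_5, alpha_7} form a chain of 5 nodes with a double edge at one end; the terminal node there is the unique short simple root (B_5), and {alpha_4, alpha_6, alpha_8, alpha_9} form a chain of 2 nodes with a fork of two nodes at one end (D_4). A semisimple Lie algebra decomposes uniquely as the direct sum of simple ideals, one per connected component of its Dynkin diagram, so g ≅ B_5 ⊕ D_4 (dimension 55 + 28 = 83).

B_5 + D_4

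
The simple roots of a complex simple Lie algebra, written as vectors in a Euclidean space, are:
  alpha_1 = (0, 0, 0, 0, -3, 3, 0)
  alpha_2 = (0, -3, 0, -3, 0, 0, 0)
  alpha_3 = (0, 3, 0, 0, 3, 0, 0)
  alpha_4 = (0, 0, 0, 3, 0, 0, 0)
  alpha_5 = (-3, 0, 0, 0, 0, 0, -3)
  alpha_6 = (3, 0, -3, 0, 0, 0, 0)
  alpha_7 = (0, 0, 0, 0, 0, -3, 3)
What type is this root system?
Compute the Cartan integers a_ij = 2(alpha_i, alpha_j)/(alpha_j, alpha_j); the resulting 7x7 Cartan matrix is
[[2, 0, -1, 0, 0, 0, -1], [0, 2, -1, -2, 0, 0, 0], [-1, -1, 2, 0, 0, 0, 0], [0, -1, 0, 2, 0, 0, 0], [0, 0, 0, 0, 2, -1, -1], [0, 0, 0, 0, -1, 2, 0], [-1, 0, 0, 0, -1, 0, 2]].
The roots have two lengths (squared-length ratio 2:1); the short ones are alpha_{4}. The associated Dynkin diagram is a chain of 7 nodes with a double edge at one end; the terminal node there is the unique short simple root (B_7), so the type is B_7 (the algebra so(15)).

B_7 (so(15))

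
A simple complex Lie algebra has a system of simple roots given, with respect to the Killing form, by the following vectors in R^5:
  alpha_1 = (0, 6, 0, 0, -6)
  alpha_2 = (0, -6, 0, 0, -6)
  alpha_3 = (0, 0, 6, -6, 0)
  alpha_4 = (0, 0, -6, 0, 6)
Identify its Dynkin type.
Compute the Cartan integers a_ij = 2(alpha_i, alpha_j)/(alpha_j, alpha_j); the resulting 4x4 Cartan matrix is
[[2, 0, 0, -1], [0, 2, 0, -1], [0, 0, 2, -1], [-1, -1, -1, 2]].
All simple roots have the same length, so the diagram is simply laced. The associated Dynkin diagram is a chain of 2 nodes with a fork of two nodes at one end (D_4), so the type is D_4 (the algebra so(8)).

D_4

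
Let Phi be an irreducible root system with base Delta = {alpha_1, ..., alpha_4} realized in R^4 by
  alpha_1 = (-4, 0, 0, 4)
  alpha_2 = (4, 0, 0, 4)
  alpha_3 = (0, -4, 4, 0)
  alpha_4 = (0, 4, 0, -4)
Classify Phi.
D_4 (so(8))

Compute the Cartan integers a_ij = 2(alpha_i, alpha_j)/(alpha_j, alpha_j); the resulting 4x4 Cartan matrix is
[[2, 0, 0, -1], [0, 2, 0, -1], [0, 0, 2, -1], [-1, -1, -1, 2]].
All simple roots have the same length, so the diagram is simply laced. The associated Dynkin diagram is a chain of 2 nodes with a fork of two nodes at one end (D_4), so the type is D_4 (the algebra so(8)).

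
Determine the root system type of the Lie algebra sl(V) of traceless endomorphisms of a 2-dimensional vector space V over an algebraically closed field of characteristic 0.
This is sl(2), which has dimension 2^2 - 1 = 3 and rank 2 - 1 = 1 (a Cartan subalgebra is the diagonal traceless matrices). In the classification of classical Lie algebras, the special linear algebra sl(n+1) has type A_n; here n = 1, so the Dynkin diagram is a chain of 1 nodes with single edges (A_1). Hence the type is A_1.

A_1 (sl(2))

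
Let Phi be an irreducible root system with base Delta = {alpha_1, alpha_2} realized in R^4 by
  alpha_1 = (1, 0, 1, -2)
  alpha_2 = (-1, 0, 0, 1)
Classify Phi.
G_2

Compute the Cartan integers a_ij = 2(alpha_i, alpha_j)/(alpha_j, alpha_j); the resulting 2x2 Cartan matrix is
[[2, -3], [-1, 2]].
The roots have two lengths (squared-length ratio 3:1); the short ones are alpha_{2}. The associated Dynkin diagram is two nodes joined by a triple edge (G_2), so the type is G_2.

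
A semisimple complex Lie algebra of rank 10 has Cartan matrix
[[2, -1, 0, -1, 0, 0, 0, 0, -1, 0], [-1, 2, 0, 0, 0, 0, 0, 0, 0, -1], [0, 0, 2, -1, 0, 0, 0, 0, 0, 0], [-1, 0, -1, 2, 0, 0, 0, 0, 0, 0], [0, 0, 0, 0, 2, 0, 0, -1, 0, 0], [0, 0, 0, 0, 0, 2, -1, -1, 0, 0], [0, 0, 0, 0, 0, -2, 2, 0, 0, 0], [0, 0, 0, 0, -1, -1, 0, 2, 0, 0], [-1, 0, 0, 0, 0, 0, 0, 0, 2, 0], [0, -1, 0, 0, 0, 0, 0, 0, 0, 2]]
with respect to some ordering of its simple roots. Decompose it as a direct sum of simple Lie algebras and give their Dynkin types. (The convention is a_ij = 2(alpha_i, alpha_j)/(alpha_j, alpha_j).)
C_4 ⊕ E_6

The diagram associated to this matrix has two connected components: the simple roots {alpha_5, alpha_6, alpha_7, alpha_8} form a chain of 4 nodes with a double edge at one end; the terminal node there is the unique long simple root (C_4), and {alpha_1, alpha_2, alpha_3, alpha_4, alpha_9, alpha_10} form a chain of 5 nodes with one extra node attached to the third node from one end (E_6). A semisimple Lie algebra decomposes uniquely as the direct sum of simple ideals, one per connected component of its Dynkin diagram, so g ≅ C_4 ⊕ E_6 (dimension 36 + 78 = 114).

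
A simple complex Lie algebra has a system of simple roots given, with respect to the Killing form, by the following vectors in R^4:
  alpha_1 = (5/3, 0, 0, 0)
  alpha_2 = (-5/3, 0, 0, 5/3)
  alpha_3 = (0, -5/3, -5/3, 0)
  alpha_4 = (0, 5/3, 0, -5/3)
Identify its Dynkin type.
type B_4

Compute the Cartan integers a_ij = 2(alpha_i, alpha_j)/(alpha_j, alpha_j); the resulting 4x4 Cartan matrix is
[[2, -1, 0, 0], [-2, 2, 0, -1], [0, 0, 2, -1], [0, -1, -1, 2]].
The roots have two lengths (squared-length ratio 2:1); the short ones are alpha_{1}. The associated Dynkin diagram is a chain of 4 nodes with a double edge at one end; the terminal node there is the unique short simple root (B_4), so the type is B_4 (the algebra so(9)).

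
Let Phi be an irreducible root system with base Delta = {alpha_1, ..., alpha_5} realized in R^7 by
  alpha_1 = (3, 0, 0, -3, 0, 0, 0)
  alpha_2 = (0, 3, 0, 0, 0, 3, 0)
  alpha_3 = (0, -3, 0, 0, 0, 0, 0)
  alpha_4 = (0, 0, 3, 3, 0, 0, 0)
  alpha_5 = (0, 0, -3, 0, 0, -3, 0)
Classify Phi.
type B_5

Compute the Cartan integers a_ij = 2(alpha_i, alpha_j)/(alpha_j, alpha_j); the resulting 5x5 Cartan matrix is
[[2, 0, 0, -1, 0], [0, 2, -2, 0, -1], [0, -1, 2, 0, 0], [-1, 0, 0, 2, -1], [0, -1, 0, -1, 2]].
The roots have two lengths (squared-length ratio 2:1); the short ones are alpha_{3}. The associated Dynkin diagram is a chain of 5 nodes with a double edge at one end; the terminal node there is the unique short simple root (B_5), so the type is B_5 (the algebra so(11)).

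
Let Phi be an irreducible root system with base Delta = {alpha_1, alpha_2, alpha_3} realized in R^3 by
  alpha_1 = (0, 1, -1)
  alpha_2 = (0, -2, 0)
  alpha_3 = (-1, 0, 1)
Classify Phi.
Compute the Cartan integers a_ij = 2(alpha_i, alpha_j)/(alpha_j, alpha_j); the resulting 3x3 Cartan matrix is
[[2, -1, -1], [-2, 2, 0], [-1, 0, 2]].
The roots have two lengths (squared-length ratio 2:1); the short ones are alpha_{1,3}. The associated Dynkin diagram is a chain of 3 nodes with a double edge at one end; the terminal node there is the unique long simple root (C_3), so the type is C_3 (the algebra sp(6)).

type C_3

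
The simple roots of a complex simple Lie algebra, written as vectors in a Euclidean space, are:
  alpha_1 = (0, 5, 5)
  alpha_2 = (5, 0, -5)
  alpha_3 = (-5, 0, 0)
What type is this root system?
B_3

Compute the Cartan integers a_ij = 2(alpha_i, alpha_j)/(alpha_j, alpha_j); the resulting 3x3 Cartan matrix is
[[2, -1, 0], [-1, 2, -2], [0, -1, 2]].
The roots have two lengths (squared-length ratio 2:1); the short ones are alpha_{3}. The associated Dynkin diagram is a chain of 3 nodes with a double edge at one end; the terminal node there is the unique short simple root (B_3), so the type is B_3 (the algebra so(7)).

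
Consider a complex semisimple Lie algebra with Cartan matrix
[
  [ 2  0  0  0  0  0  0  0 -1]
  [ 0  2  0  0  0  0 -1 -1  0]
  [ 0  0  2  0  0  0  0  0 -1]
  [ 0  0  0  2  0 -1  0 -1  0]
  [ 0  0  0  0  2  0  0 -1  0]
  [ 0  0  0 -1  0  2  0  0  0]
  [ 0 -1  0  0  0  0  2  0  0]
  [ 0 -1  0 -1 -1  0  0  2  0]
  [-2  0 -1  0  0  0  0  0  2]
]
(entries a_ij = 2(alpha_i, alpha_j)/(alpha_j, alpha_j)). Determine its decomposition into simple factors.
The diagram associated to this matrix has two connected components: the simple roots {alpha_1, alpha_3, alpha_9} form a chain of 3 nodes with a double edge at one end; the terminal node there is the unique short simple root (B_3), and {alpha_2, alpha_4, alpha_5, alpha_6, alpha_7, alpha_8} form a chain of 5 nodes with one extra node attached to the third node from one end (E_6). A semisimple Lie algebra decomposes uniquely as the direct sum of simple ideals, one per connected component of its Dynkin diagram, so g ≅ B_3 ⊕ E_6 (dimension 21 + 78 = 99).

B_3 (so(7)) ⊕ E_6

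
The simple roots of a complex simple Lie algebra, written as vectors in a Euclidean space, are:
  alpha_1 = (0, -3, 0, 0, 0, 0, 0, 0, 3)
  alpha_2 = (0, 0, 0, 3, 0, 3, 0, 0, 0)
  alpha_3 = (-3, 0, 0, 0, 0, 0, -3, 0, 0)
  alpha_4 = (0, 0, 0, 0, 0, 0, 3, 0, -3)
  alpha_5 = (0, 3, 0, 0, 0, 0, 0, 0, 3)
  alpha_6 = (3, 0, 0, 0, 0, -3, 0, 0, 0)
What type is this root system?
D_6

Compute the Cartan integers a_ij = 2(alpha_i, alpha_j)/(alpha_j, alpha_j); the resulting 6x6 Cartan matrix is
[[2, 0, 0, -1, 0, 0], [0, 2, 0, 0, 0, -1], [0, 0, 2, -1, 0, -1], [-1, 0, -1, 2, -1, 0], [0, 0, 0, -1, 2, 0], [0, -1, -1, 0, 0, 2]].
All simple roots have the same length, so the diagram is simply laced. The associated Dynkin diagram is a chain of 4 nodes with a fork of two nodes at one end (D_6), so the type is D_6 (the algebra so(12)).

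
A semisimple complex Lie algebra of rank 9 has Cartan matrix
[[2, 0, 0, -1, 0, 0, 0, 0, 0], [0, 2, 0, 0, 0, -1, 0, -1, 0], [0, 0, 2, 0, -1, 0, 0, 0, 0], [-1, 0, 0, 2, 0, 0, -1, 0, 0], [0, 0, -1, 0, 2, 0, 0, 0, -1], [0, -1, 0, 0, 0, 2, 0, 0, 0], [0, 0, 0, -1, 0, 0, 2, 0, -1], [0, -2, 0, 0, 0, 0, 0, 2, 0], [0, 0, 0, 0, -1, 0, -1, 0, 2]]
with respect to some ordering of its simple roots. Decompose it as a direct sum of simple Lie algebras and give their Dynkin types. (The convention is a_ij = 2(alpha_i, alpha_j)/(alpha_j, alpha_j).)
type A_6 ⊕ type C_3

The diagram associated to this matrix has two connected components: the simple roots {alpha_1, alpha_3, alpha_4, alpha_5, alpha_7, alpha_9} form a chain of 6 nodes with single edges (A_6), and {alpha_2, alpha_6, alpha_8} form a chain of 3 nodes with a double edge at one end; the terminal node there is the unique long simple root (C_3). A semisimple Lie algebra decomposes uniquely as the direct sum of simple ideals, one per connected component of its Dynkin diagram, so g ≅ A_6 ⊕ C_3 (dimension 48 + 21 = 69).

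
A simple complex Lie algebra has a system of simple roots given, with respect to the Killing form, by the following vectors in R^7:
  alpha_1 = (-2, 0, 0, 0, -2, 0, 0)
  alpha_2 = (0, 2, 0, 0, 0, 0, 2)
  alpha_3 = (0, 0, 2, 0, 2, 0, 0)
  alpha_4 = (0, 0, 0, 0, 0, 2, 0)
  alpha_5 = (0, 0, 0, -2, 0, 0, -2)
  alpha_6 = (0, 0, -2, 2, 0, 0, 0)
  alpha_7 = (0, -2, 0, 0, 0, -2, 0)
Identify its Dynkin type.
B7

Compute the Cartan integers a_ij = 2(alpha_i, alpha_j)/(alpha_j, alpha_j); the resulting 7x7 Cartan matrix is
[[2, 0, -1, 0, 0, 0, 0], [0, 2, 0, 0, -1, 0, -1], [-1, 0, 2, 0, 0, -1, 0], [0, 0, 0, 2, 0, 0, -1], [0, -1, 0, 0, 2, -1, 0], [0, 0, -1, 0, -1, 2, 0], [0, -1, 0, -2, 0, 0, 2]].
The roots have two lengths (squared-length ratio 2:1); the short ones are alpha_{4}. The associated Dynkin diagram is a chain of 7 nodes with a double edge at one end; the terminal node there is the unique short simple root (B_7), so the type is B_7 (the algebra so(15)).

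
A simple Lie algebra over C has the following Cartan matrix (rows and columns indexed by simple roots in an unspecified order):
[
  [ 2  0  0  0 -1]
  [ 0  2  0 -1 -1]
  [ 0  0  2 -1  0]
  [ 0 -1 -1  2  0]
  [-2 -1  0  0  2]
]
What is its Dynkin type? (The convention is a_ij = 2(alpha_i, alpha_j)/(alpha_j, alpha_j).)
The matrix has rank 5 with 2's on the diagonal. Reading the off-diagonal entries as Dynkin edges (a single edge where a_ij = a_ji = -1; a double or triple edge where a_ij * a_ji = 2 or 3), the diagram is a chain of 5 nodes with a double edge at one end; the terminal node there is the unique short simple root (B_5). One simple-root ordering that puts it in standard form is (alpha_3, alpha_4, alpha_2, alpha_5, alpha_1). So the algebra is type B_5, i.e. so(11).

B_5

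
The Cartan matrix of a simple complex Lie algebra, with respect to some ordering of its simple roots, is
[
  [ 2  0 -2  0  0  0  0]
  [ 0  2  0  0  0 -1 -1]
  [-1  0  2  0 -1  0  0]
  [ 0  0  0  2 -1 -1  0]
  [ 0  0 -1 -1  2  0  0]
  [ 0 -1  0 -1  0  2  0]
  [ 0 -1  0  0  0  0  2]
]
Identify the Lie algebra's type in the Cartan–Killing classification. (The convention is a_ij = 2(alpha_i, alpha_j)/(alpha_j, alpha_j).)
The matrix has rank 7 with 2's on the diagonal. Reading the off-diagonal entries as Dynkin edges (a single edge where a_ij = a_ji = -1; a double or triple edge where a_ij * a_ji = 2 or 3), the diagram is a chain of 7 nodes with a double edge at one end; the terminal node there is the unique long simple root (C_7). One simple-root ordering that puts it in standard form is (alpha_7, alpha_2, alpha_6, alpha_4, alpha_5, alpha_3, alpha_1). So the algebra is type C_7, i.e. sp(14).

C_7 (sp(14))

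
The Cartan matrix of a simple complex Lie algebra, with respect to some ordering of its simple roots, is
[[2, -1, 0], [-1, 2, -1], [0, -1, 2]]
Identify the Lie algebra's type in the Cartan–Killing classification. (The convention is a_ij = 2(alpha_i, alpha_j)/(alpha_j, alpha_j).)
The matrix has rank 3 with 2's on the diagonal. Reading the off-diagonal entries as Dynkin edges (a single edge where a_ij = a_ji = -1; a double or triple edge where a_ij * a_ji = 2 or 3), the diagram is a chain of 3 nodes with single edges (A_3). One simple-root ordering that puts it in standard form is (alpha_1, alpha_2, alpha_3). So the algebra is type A_3, i.e. sl(4).

A_3 (sl(4))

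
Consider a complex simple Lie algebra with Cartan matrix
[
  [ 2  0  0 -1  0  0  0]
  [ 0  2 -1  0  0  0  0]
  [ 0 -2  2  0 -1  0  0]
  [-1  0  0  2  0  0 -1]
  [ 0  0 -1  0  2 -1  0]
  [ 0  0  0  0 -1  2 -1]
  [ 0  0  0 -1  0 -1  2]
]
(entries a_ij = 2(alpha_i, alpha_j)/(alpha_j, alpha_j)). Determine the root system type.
The matrix has rank 7 with 2's on the diagonal. Reading the off-diagonal entries as Dynkin edges (a single edge where a_ij = a_ji = -1; a double or triple edge where a_ij * a_ji = 2 or 3), the diagram is a chain of 7 nodes with a double edge at one end; the terminal node there is the unique short simple root (B_7). One simple-root ordering that puts it in standard form is (alpha_1, alpha_4, alpha_7, alpha_6, alpha_5, alpha_3, alpha_2). So the algebra is type B_7, i.e. so(15).

type B_7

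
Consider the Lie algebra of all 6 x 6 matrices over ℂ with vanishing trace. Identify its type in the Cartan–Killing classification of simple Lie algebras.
This is sl(6), which has dimension 6^2 - 1 = 35 and rank 6 - 1 = 5 (a Cartan subalgebra is the diagonal traceless matrices). In the classification of classical Lie algebras, the special linear algebra sl(n+1) has type A_n; here n = 5, so the Dynkin diagram is a chain of 5 nodes with single edges (A_5). Hence the type is A_5.

A5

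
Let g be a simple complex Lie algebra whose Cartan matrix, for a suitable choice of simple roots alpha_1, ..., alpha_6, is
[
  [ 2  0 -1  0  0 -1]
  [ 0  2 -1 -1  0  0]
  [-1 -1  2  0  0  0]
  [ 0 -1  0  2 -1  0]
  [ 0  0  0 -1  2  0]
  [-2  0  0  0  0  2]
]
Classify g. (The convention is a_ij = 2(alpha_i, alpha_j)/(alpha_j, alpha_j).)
The matrix has rank 6 with 2's on the diagonal. Reading the off-diagonal entries as Dynkin edges (a single edge where a_ij = a_ji = -1; a double or triple edge where a_ij * a_ji = 2 or 3), the diagram is a chain of 6 nodes with a double edge at one end; the terminal node there is the unique long simple root (C_6). One simple-root ordering that puts it in standard form is (alpha_5, alpha_4, alpha_2, alpha_3, alpha_1, alpha_6). So the algebra is type C_6, i.e. sp(12).

C6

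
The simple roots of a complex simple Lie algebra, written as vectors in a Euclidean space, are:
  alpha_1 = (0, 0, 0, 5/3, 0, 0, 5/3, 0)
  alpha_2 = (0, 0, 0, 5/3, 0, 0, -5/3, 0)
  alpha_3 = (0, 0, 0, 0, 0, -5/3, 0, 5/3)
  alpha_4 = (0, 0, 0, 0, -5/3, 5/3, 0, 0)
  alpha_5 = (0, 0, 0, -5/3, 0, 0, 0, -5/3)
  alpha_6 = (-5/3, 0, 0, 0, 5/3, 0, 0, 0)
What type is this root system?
Compute the Cartan integers a_ij = 2(alpha_i, alpha_j)/(alpha_j, alpha_j); the resulting 6x6 Cartan matrix is
[[2, 0, 0, 0, -1, 0], [0, 2, 0, 0, -1, 0], [0, 0, 2, -1, -1, 0], [0, 0, -1, 2, 0, -1], [-1, -1, -1, 0, 2, 0], [0, 0, 0, -1, 0, 2]].
All simple roots have the same length, so the diagram is simply laced. The associated Dynkin diagram is a chain of 4 nodes with a fork of two nodes at one end (D_6), so the type is D_6 (the algebra so(12)).

type D_6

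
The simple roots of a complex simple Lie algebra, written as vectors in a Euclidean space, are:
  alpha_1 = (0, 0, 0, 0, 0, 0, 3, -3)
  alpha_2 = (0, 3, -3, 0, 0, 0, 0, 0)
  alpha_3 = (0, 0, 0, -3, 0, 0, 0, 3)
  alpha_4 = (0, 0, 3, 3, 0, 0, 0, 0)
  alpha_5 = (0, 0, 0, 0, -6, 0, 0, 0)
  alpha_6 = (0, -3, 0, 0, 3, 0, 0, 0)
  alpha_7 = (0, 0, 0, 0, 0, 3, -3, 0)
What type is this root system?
Compute the Cartan integers a_ij = 2(alpha_i, alpha_j)/(alpha_j, alpha_j); the resulting 7x7 Cartan matrix is
[[2, 0, -1, 0, 0, 0, -1], [0, 2, 0, -1, 0, -1, 0], [-1, 0, 2, -1, 0, 0, 0], [0, -1, -1, 2, 0, 0, 0], [0, 0, 0, 0, 2, -2, 0], [0, -1, 0, 0, -1, 2, 0], [-1, 0, 0, 0, 0, 0, 2]].
The roots have two lengths (squared-length ratio 2:1); the short ones are alpha_{1,2,3,4,6,7}. The associated Dynkin diagram is a chain of 7 nodes with a double edge at one end; the terminal node there is the unique long simple root (C_7), so the type is C_7 (the algebra sp(14)).

C_7 (sp(14))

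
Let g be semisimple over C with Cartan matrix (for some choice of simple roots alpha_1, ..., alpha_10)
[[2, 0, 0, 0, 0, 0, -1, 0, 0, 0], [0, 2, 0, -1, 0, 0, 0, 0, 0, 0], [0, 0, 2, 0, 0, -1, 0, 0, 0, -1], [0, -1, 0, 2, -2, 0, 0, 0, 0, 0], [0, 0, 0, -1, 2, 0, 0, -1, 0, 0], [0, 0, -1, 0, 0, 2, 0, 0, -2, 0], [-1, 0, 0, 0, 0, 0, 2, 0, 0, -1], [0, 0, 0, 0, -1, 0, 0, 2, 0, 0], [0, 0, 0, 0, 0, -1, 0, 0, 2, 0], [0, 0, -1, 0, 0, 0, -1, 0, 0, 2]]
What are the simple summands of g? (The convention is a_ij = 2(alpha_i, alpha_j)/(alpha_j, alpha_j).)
B6 ⊕ F4

The diagram associated to this matrix has two connected components: the simple roots {alpha_1, alpha_3, alpha_6, alpha_7, alpha_9, alpha_10} form a chain of 6 nodes with a double edge at one end; the terminal node there is the unique short simple root (B_6), and {alpha_2, alpha_4, alpha_5, alpha_8} form a chain of 4 nodes with a double edge between the middle two (F_4). A semisimple Lie algebra decomposes uniquely as the direct sum of simple ideals, one per connected component of its Dynkin diagram, so g ≅ B_6 ⊕ F_4 (dimension 78 + 52 = 130).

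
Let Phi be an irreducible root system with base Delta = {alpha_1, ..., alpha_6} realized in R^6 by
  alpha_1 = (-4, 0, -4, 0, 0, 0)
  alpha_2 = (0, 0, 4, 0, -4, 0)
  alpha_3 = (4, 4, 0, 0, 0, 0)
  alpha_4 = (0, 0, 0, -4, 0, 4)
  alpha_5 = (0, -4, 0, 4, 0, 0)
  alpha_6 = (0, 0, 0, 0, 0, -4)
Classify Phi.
B_6

Compute the Cartan integers a_ij = 2(alpha_i, alpha_j)/(alpha_j, alpha_j); the resulting 6x6 Cartan matrix is
[[2, -1, -1, 0, 0, 0], [-1, 2, 0, 0, 0, 0], [-1, 0, 2, 0, -1, 0], [0, 0, 0, 2, -1, -2], [0, 0, -1, -1, 2, 0], [0, 0, 0, -1, 0, 2]].
The roots have two lengths (squared-length ratio 2:1); the short ones are alpha_{6}. The associated Dynkin diagram is a chain of 6 nodes with a double edge at one end; the terminal node there is the unique short simple root (B_6), so the type is B_6 (the algebra so(13)).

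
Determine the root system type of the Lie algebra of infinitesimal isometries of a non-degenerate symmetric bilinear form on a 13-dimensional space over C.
This is so(13) with 13 odd, which has dimension 13(13-1)/2 = 78 and rank (13-1)/2 = 6. In the classification of classical Lie algebras, the orthogonal algebra so(2n+1) in an odd number of variables has type B_n; here n = 6, so the Dynkin diagram is a chain of 6 nodes with a double edge at one end; the terminal node there is the unique short simple root (B_6). Hence the type is B_6.

B_6 (so(13))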